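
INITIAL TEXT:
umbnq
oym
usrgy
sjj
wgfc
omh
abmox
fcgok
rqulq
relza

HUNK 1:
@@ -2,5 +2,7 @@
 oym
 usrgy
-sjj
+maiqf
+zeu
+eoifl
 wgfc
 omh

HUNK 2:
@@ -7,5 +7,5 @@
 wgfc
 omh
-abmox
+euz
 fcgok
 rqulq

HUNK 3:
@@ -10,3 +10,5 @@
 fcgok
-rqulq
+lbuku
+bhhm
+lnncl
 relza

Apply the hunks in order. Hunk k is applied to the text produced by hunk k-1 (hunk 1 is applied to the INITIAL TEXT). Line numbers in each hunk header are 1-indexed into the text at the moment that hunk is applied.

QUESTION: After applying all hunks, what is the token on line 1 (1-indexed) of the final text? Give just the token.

Answer: umbnq

Derivation:
Hunk 1: at line 2 remove [sjj] add [maiqf,zeu,eoifl] -> 12 lines: umbnq oym usrgy maiqf zeu eoifl wgfc omh abmox fcgok rqulq relza
Hunk 2: at line 7 remove [abmox] add [euz] -> 12 lines: umbnq oym usrgy maiqf zeu eoifl wgfc omh euz fcgok rqulq relza
Hunk 3: at line 10 remove [rqulq] add [lbuku,bhhm,lnncl] -> 14 lines: umbnq oym usrgy maiqf zeu eoifl wgfc omh euz fcgok lbuku bhhm lnncl relza
Final line 1: umbnq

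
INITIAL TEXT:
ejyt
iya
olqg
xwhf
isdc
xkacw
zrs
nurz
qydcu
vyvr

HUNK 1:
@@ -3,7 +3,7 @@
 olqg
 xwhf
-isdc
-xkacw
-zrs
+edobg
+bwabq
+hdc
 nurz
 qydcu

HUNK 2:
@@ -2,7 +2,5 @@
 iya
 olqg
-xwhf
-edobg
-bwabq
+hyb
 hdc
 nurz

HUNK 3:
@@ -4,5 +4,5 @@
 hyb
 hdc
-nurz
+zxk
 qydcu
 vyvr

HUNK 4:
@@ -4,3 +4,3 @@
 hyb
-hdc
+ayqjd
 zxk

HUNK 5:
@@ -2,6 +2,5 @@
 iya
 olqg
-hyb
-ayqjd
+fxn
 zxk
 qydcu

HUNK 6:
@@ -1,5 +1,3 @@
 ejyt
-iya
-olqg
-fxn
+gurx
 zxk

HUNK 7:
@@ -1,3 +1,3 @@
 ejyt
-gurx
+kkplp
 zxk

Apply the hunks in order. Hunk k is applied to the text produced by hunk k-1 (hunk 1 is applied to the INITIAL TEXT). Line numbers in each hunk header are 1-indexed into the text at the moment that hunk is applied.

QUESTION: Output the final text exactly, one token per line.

Answer: ejyt
kkplp
zxk
qydcu
vyvr

Derivation:
Hunk 1: at line 3 remove [isdc,xkacw,zrs] add [edobg,bwabq,hdc] -> 10 lines: ejyt iya olqg xwhf edobg bwabq hdc nurz qydcu vyvr
Hunk 2: at line 2 remove [xwhf,edobg,bwabq] add [hyb] -> 8 lines: ejyt iya olqg hyb hdc nurz qydcu vyvr
Hunk 3: at line 4 remove [nurz] add [zxk] -> 8 lines: ejyt iya olqg hyb hdc zxk qydcu vyvr
Hunk 4: at line 4 remove [hdc] add [ayqjd] -> 8 lines: ejyt iya olqg hyb ayqjd zxk qydcu vyvr
Hunk 5: at line 2 remove [hyb,ayqjd] add [fxn] -> 7 lines: ejyt iya olqg fxn zxk qydcu vyvr
Hunk 6: at line 1 remove [iya,olqg,fxn] add [gurx] -> 5 lines: ejyt gurx zxk qydcu vyvr
Hunk 7: at line 1 remove [gurx] add [kkplp] -> 5 lines: ejyt kkplp zxk qydcu vyvr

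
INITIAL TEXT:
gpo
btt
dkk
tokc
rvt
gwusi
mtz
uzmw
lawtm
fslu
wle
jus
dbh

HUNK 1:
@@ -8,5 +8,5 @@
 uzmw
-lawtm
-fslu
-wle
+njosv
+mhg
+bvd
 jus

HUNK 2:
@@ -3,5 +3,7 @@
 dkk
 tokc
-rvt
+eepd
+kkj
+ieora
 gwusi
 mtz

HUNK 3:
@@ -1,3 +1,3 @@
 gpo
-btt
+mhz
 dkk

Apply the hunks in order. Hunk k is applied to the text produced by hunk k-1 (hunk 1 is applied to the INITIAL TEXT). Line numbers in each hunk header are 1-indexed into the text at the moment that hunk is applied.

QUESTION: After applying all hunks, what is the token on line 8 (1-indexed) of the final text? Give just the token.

Answer: gwusi

Derivation:
Hunk 1: at line 8 remove [lawtm,fslu,wle] add [njosv,mhg,bvd] -> 13 lines: gpo btt dkk tokc rvt gwusi mtz uzmw njosv mhg bvd jus dbh
Hunk 2: at line 3 remove [rvt] add [eepd,kkj,ieora] -> 15 lines: gpo btt dkk tokc eepd kkj ieora gwusi mtz uzmw njosv mhg bvd jus dbh
Hunk 3: at line 1 remove [btt] add [mhz] -> 15 lines: gpo mhz dkk tokc eepd kkj ieora gwusi mtz uzmw njosv mhg bvd jus dbh
Final line 8: gwusi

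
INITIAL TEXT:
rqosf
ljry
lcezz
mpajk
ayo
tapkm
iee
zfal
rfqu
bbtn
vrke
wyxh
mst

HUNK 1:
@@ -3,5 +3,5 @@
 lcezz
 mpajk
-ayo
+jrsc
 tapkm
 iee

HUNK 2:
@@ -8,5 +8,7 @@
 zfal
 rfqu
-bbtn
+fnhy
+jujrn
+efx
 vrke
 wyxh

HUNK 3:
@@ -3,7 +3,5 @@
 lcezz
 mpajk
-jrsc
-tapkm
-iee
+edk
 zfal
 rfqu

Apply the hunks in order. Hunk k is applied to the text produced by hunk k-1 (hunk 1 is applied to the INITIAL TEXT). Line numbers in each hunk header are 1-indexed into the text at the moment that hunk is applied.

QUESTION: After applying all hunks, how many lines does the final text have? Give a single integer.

Answer: 13

Derivation:
Hunk 1: at line 3 remove [ayo] add [jrsc] -> 13 lines: rqosf ljry lcezz mpajk jrsc tapkm iee zfal rfqu bbtn vrke wyxh mst
Hunk 2: at line 8 remove [bbtn] add [fnhy,jujrn,efx] -> 15 lines: rqosf ljry lcezz mpajk jrsc tapkm iee zfal rfqu fnhy jujrn efx vrke wyxh mst
Hunk 3: at line 3 remove [jrsc,tapkm,iee] add [edk] -> 13 lines: rqosf ljry lcezz mpajk edk zfal rfqu fnhy jujrn efx vrke wyxh mst
Final line count: 13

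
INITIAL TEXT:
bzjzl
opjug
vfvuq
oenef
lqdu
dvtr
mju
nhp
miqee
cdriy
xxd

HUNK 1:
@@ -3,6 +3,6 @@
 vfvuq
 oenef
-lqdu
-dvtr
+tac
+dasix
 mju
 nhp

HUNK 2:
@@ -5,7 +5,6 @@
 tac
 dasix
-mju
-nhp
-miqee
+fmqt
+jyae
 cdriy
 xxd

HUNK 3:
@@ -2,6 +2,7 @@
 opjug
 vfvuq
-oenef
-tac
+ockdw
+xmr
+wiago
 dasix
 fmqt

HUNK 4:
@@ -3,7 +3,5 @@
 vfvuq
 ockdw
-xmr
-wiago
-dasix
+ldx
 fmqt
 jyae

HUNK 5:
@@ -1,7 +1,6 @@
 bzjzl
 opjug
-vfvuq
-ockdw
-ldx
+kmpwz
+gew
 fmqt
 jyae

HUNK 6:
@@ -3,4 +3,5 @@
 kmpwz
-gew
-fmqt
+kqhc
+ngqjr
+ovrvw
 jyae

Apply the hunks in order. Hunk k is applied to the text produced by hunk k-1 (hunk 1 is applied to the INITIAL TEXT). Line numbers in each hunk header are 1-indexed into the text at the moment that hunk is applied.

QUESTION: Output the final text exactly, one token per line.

Answer: bzjzl
opjug
kmpwz
kqhc
ngqjr
ovrvw
jyae
cdriy
xxd

Derivation:
Hunk 1: at line 3 remove [lqdu,dvtr] add [tac,dasix] -> 11 lines: bzjzl opjug vfvuq oenef tac dasix mju nhp miqee cdriy xxd
Hunk 2: at line 5 remove [mju,nhp,miqee] add [fmqt,jyae] -> 10 lines: bzjzl opjug vfvuq oenef tac dasix fmqt jyae cdriy xxd
Hunk 3: at line 2 remove [oenef,tac] add [ockdw,xmr,wiago] -> 11 lines: bzjzl opjug vfvuq ockdw xmr wiago dasix fmqt jyae cdriy xxd
Hunk 4: at line 3 remove [xmr,wiago,dasix] add [ldx] -> 9 lines: bzjzl opjug vfvuq ockdw ldx fmqt jyae cdriy xxd
Hunk 5: at line 1 remove [vfvuq,ockdw,ldx] add [kmpwz,gew] -> 8 lines: bzjzl opjug kmpwz gew fmqt jyae cdriy xxd
Hunk 6: at line 3 remove [gew,fmqt] add [kqhc,ngqjr,ovrvw] -> 9 lines: bzjzl opjug kmpwz kqhc ngqjr ovrvw jyae cdriy xxd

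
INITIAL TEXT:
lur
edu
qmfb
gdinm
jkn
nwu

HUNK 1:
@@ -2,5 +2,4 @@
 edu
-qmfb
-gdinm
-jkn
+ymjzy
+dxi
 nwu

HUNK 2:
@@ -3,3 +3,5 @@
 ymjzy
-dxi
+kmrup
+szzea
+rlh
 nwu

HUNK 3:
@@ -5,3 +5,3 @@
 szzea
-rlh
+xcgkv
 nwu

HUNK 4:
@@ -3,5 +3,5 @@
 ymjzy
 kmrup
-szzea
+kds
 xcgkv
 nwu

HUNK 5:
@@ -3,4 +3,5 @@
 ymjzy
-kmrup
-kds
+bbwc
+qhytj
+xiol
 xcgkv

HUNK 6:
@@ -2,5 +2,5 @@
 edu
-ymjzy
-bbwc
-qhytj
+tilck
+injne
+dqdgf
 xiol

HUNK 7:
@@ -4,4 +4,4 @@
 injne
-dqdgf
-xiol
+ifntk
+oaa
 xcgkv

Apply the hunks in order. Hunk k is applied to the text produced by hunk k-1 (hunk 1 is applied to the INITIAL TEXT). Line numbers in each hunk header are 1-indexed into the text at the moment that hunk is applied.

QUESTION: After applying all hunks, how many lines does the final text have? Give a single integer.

Hunk 1: at line 2 remove [qmfb,gdinm,jkn] add [ymjzy,dxi] -> 5 lines: lur edu ymjzy dxi nwu
Hunk 2: at line 3 remove [dxi] add [kmrup,szzea,rlh] -> 7 lines: lur edu ymjzy kmrup szzea rlh nwu
Hunk 3: at line 5 remove [rlh] add [xcgkv] -> 7 lines: lur edu ymjzy kmrup szzea xcgkv nwu
Hunk 4: at line 3 remove [szzea] add [kds] -> 7 lines: lur edu ymjzy kmrup kds xcgkv nwu
Hunk 5: at line 3 remove [kmrup,kds] add [bbwc,qhytj,xiol] -> 8 lines: lur edu ymjzy bbwc qhytj xiol xcgkv nwu
Hunk 6: at line 2 remove [ymjzy,bbwc,qhytj] add [tilck,injne,dqdgf] -> 8 lines: lur edu tilck injne dqdgf xiol xcgkv nwu
Hunk 7: at line 4 remove [dqdgf,xiol] add [ifntk,oaa] -> 8 lines: lur edu tilck injne ifntk oaa xcgkv nwu
Final line count: 8

Answer: 8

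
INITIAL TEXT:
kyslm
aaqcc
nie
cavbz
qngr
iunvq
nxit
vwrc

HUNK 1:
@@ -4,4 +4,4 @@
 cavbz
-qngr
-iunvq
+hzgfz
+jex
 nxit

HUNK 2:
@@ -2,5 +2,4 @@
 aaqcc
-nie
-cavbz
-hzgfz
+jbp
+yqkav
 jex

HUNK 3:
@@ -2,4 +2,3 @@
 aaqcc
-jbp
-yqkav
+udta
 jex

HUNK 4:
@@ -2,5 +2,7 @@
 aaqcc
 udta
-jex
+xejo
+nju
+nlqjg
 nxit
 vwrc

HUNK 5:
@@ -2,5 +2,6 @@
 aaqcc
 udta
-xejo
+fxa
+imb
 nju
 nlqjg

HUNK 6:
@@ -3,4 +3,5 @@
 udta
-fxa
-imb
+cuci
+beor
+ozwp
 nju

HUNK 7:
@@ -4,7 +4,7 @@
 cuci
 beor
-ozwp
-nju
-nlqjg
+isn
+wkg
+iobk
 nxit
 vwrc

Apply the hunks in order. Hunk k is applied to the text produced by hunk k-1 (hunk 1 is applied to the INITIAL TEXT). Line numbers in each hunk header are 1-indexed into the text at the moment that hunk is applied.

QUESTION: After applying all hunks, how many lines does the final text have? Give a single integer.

Hunk 1: at line 4 remove [qngr,iunvq] add [hzgfz,jex] -> 8 lines: kyslm aaqcc nie cavbz hzgfz jex nxit vwrc
Hunk 2: at line 2 remove [nie,cavbz,hzgfz] add [jbp,yqkav] -> 7 lines: kyslm aaqcc jbp yqkav jex nxit vwrc
Hunk 3: at line 2 remove [jbp,yqkav] add [udta] -> 6 lines: kyslm aaqcc udta jex nxit vwrc
Hunk 4: at line 2 remove [jex] add [xejo,nju,nlqjg] -> 8 lines: kyslm aaqcc udta xejo nju nlqjg nxit vwrc
Hunk 5: at line 2 remove [xejo] add [fxa,imb] -> 9 lines: kyslm aaqcc udta fxa imb nju nlqjg nxit vwrc
Hunk 6: at line 3 remove [fxa,imb] add [cuci,beor,ozwp] -> 10 lines: kyslm aaqcc udta cuci beor ozwp nju nlqjg nxit vwrc
Hunk 7: at line 4 remove [ozwp,nju,nlqjg] add [isn,wkg,iobk] -> 10 lines: kyslm aaqcc udta cuci beor isn wkg iobk nxit vwrc
Final line count: 10

Answer: 10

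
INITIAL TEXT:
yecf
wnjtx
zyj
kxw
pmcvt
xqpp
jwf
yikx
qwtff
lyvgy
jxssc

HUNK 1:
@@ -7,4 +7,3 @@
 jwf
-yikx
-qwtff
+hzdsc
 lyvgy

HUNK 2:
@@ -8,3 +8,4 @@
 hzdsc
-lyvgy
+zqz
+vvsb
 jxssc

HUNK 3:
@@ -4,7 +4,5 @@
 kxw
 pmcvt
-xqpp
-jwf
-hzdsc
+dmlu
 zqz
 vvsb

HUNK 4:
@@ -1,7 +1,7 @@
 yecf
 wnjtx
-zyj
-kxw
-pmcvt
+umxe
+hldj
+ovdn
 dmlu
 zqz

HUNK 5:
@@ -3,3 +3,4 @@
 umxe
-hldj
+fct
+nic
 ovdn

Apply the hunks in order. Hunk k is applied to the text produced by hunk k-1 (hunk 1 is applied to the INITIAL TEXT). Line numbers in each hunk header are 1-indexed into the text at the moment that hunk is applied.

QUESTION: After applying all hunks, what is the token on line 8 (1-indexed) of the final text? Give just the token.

Hunk 1: at line 7 remove [yikx,qwtff] add [hzdsc] -> 10 lines: yecf wnjtx zyj kxw pmcvt xqpp jwf hzdsc lyvgy jxssc
Hunk 2: at line 8 remove [lyvgy] add [zqz,vvsb] -> 11 lines: yecf wnjtx zyj kxw pmcvt xqpp jwf hzdsc zqz vvsb jxssc
Hunk 3: at line 4 remove [xqpp,jwf,hzdsc] add [dmlu] -> 9 lines: yecf wnjtx zyj kxw pmcvt dmlu zqz vvsb jxssc
Hunk 4: at line 1 remove [zyj,kxw,pmcvt] add [umxe,hldj,ovdn] -> 9 lines: yecf wnjtx umxe hldj ovdn dmlu zqz vvsb jxssc
Hunk 5: at line 3 remove [hldj] add [fct,nic] -> 10 lines: yecf wnjtx umxe fct nic ovdn dmlu zqz vvsb jxssc
Final line 8: zqz

Answer: zqz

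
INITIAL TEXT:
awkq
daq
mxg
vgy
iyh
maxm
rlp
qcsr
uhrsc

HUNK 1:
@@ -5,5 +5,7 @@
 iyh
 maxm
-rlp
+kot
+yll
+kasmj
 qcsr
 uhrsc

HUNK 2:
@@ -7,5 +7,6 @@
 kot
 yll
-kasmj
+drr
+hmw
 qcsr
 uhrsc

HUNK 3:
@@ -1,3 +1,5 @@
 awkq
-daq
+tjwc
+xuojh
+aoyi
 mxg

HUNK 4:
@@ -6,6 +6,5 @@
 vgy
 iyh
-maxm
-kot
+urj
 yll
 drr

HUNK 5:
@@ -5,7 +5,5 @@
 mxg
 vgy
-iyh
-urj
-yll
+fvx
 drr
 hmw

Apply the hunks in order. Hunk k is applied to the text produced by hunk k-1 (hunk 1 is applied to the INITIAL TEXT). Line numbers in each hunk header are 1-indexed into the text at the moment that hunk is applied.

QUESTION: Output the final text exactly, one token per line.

Hunk 1: at line 5 remove [rlp] add [kot,yll,kasmj] -> 11 lines: awkq daq mxg vgy iyh maxm kot yll kasmj qcsr uhrsc
Hunk 2: at line 7 remove [kasmj] add [drr,hmw] -> 12 lines: awkq daq mxg vgy iyh maxm kot yll drr hmw qcsr uhrsc
Hunk 3: at line 1 remove [daq] add [tjwc,xuojh,aoyi] -> 14 lines: awkq tjwc xuojh aoyi mxg vgy iyh maxm kot yll drr hmw qcsr uhrsc
Hunk 4: at line 6 remove [maxm,kot] add [urj] -> 13 lines: awkq tjwc xuojh aoyi mxg vgy iyh urj yll drr hmw qcsr uhrsc
Hunk 5: at line 5 remove [iyh,urj,yll] add [fvx] -> 11 lines: awkq tjwc xuojh aoyi mxg vgy fvx drr hmw qcsr uhrsc

Answer: awkq
tjwc
xuojh
aoyi
mxg
vgy
fvx
drr
hmw
qcsr
uhrsc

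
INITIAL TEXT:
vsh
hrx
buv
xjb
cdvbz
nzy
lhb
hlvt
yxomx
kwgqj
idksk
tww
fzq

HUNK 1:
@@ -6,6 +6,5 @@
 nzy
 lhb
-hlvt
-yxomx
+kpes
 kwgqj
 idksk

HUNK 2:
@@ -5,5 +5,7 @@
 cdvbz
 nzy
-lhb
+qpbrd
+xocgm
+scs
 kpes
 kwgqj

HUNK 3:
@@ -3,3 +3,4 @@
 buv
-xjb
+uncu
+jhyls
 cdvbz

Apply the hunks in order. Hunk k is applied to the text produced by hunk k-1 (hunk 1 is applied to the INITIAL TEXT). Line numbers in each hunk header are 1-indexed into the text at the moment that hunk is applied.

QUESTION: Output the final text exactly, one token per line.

Answer: vsh
hrx
buv
uncu
jhyls
cdvbz
nzy
qpbrd
xocgm
scs
kpes
kwgqj
idksk
tww
fzq

Derivation:
Hunk 1: at line 6 remove [hlvt,yxomx] add [kpes] -> 12 lines: vsh hrx buv xjb cdvbz nzy lhb kpes kwgqj idksk tww fzq
Hunk 2: at line 5 remove [lhb] add [qpbrd,xocgm,scs] -> 14 lines: vsh hrx buv xjb cdvbz nzy qpbrd xocgm scs kpes kwgqj idksk tww fzq
Hunk 3: at line 3 remove [xjb] add [uncu,jhyls] -> 15 lines: vsh hrx buv uncu jhyls cdvbz nzy qpbrd xocgm scs kpes kwgqj idksk tww fzq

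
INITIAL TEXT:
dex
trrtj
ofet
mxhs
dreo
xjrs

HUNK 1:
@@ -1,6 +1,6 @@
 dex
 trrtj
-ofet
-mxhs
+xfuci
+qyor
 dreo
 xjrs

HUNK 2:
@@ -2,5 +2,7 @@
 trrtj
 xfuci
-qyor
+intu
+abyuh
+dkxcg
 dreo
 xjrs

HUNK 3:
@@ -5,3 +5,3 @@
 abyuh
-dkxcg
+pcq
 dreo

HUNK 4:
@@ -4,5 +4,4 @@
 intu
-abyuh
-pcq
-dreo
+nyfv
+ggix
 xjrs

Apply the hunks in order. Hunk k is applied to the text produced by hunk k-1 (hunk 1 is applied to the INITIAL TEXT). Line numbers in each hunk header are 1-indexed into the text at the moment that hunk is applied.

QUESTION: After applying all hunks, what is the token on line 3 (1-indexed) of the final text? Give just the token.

Hunk 1: at line 1 remove [ofet,mxhs] add [xfuci,qyor] -> 6 lines: dex trrtj xfuci qyor dreo xjrs
Hunk 2: at line 2 remove [qyor] add [intu,abyuh,dkxcg] -> 8 lines: dex trrtj xfuci intu abyuh dkxcg dreo xjrs
Hunk 3: at line 5 remove [dkxcg] add [pcq] -> 8 lines: dex trrtj xfuci intu abyuh pcq dreo xjrs
Hunk 4: at line 4 remove [abyuh,pcq,dreo] add [nyfv,ggix] -> 7 lines: dex trrtj xfuci intu nyfv ggix xjrs
Final line 3: xfuci

Answer: xfuci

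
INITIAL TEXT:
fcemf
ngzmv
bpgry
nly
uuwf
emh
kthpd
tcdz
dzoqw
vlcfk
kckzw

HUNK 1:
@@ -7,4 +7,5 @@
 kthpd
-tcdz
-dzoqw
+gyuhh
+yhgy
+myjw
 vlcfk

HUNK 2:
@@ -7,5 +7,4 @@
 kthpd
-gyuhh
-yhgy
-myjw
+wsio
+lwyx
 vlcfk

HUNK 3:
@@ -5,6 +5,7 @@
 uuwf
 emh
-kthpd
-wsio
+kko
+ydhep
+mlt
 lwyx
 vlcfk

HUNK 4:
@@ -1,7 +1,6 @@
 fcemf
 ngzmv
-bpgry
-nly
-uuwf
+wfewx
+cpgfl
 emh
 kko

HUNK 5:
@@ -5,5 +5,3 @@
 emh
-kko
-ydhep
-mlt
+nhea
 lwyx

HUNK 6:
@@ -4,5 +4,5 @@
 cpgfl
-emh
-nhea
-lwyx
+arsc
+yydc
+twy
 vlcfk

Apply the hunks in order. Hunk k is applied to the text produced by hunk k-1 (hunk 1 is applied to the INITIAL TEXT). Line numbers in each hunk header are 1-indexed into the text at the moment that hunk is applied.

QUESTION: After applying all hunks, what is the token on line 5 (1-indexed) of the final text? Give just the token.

Hunk 1: at line 7 remove [tcdz,dzoqw] add [gyuhh,yhgy,myjw] -> 12 lines: fcemf ngzmv bpgry nly uuwf emh kthpd gyuhh yhgy myjw vlcfk kckzw
Hunk 2: at line 7 remove [gyuhh,yhgy,myjw] add [wsio,lwyx] -> 11 lines: fcemf ngzmv bpgry nly uuwf emh kthpd wsio lwyx vlcfk kckzw
Hunk 3: at line 5 remove [kthpd,wsio] add [kko,ydhep,mlt] -> 12 lines: fcemf ngzmv bpgry nly uuwf emh kko ydhep mlt lwyx vlcfk kckzw
Hunk 4: at line 1 remove [bpgry,nly,uuwf] add [wfewx,cpgfl] -> 11 lines: fcemf ngzmv wfewx cpgfl emh kko ydhep mlt lwyx vlcfk kckzw
Hunk 5: at line 5 remove [kko,ydhep,mlt] add [nhea] -> 9 lines: fcemf ngzmv wfewx cpgfl emh nhea lwyx vlcfk kckzw
Hunk 6: at line 4 remove [emh,nhea,lwyx] add [arsc,yydc,twy] -> 9 lines: fcemf ngzmv wfewx cpgfl arsc yydc twy vlcfk kckzw
Final line 5: arsc

Answer: arsc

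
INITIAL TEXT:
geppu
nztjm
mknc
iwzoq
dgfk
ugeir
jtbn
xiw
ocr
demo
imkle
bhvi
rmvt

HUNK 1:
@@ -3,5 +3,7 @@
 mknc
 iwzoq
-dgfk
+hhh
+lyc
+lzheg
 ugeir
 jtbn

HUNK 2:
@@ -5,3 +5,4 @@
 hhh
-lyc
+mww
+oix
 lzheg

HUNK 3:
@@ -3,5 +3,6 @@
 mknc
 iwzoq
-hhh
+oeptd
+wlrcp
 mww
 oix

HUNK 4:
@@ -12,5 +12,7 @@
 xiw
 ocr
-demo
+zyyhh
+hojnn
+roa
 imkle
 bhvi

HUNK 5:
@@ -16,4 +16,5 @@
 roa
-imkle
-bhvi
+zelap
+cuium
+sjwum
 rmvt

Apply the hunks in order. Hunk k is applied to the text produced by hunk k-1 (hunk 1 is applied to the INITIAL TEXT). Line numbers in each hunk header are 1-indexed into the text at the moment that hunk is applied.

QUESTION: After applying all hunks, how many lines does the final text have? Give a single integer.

Answer: 20

Derivation:
Hunk 1: at line 3 remove [dgfk] add [hhh,lyc,lzheg] -> 15 lines: geppu nztjm mknc iwzoq hhh lyc lzheg ugeir jtbn xiw ocr demo imkle bhvi rmvt
Hunk 2: at line 5 remove [lyc] add [mww,oix] -> 16 lines: geppu nztjm mknc iwzoq hhh mww oix lzheg ugeir jtbn xiw ocr demo imkle bhvi rmvt
Hunk 3: at line 3 remove [hhh] add [oeptd,wlrcp] -> 17 lines: geppu nztjm mknc iwzoq oeptd wlrcp mww oix lzheg ugeir jtbn xiw ocr demo imkle bhvi rmvt
Hunk 4: at line 12 remove [demo] add [zyyhh,hojnn,roa] -> 19 lines: geppu nztjm mknc iwzoq oeptd wlrcp mww oix lzheg ugeir jtbn xiw ocr zyyhh hojnn roa imkle bhvi rmvt
Hunk 5: at line 16 remove [imkle,bhvi] add [zelap,cuium,sjwum] -> 20 lines: geppu nztjm mknc iwzoq oeptd wlrcp mww oix lzheg ugeir jtbn xiw ocr zyyhh hojnn roa zelap cuium sjwum rmvt
Final line count: 20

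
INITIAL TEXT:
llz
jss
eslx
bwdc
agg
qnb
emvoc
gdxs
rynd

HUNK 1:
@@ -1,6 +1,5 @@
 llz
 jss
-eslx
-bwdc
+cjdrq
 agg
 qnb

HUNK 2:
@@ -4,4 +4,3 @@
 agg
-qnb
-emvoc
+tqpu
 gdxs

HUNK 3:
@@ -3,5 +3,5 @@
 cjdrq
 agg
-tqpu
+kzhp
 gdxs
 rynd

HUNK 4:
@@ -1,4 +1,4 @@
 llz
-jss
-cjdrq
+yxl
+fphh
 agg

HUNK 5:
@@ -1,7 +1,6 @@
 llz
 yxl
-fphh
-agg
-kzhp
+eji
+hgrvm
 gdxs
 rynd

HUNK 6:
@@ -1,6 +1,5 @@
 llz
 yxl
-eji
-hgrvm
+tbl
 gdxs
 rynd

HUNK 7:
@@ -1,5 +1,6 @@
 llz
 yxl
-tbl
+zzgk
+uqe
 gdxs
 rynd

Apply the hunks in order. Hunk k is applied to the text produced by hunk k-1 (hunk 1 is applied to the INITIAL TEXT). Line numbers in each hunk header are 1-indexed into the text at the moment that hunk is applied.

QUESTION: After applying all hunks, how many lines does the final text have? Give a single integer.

Answer: 6

Derivation:
Hunk 1: at line 1 remove [eslx,bwdc] add [cjdrq] -> 8 lines: llz jss cjdrq agg qnb emvoc gdxs rynd
Hunk 2: at line 4 remove [qnb,emvoc] add [tqpu] -> 7 lines: llz jss cjdrq agg tqpu gdxs rynd
Hunk 3: at line 3 remove [tqpu] add [kzhp] -> 7 lines: llz jss cjdrq agg kzhp gdxs rynd
Hunk 4: at line 1 remove [jss,cjdrq] add [yxl,fphh] -> 7 lines: llz yxl fphh agg kzhp gdxs rynd
Hunk 5: at line 1 remove [fphh,agg,kzhp] add [eji,hgrvm] -> 6 lines: llz yxl eji hgrvm gdxs rynd
Hunk 6: at line 1 remove [eji,hgrvm] add [tbl] -> 5 lines: llz yxl tbl gdxs rynd
Hunk 7: at line 1 remove [tbl] add [zzgk,uqe] -> 6 lines: llz yxl zzgk uqe gdxs rynd
Final line count: 6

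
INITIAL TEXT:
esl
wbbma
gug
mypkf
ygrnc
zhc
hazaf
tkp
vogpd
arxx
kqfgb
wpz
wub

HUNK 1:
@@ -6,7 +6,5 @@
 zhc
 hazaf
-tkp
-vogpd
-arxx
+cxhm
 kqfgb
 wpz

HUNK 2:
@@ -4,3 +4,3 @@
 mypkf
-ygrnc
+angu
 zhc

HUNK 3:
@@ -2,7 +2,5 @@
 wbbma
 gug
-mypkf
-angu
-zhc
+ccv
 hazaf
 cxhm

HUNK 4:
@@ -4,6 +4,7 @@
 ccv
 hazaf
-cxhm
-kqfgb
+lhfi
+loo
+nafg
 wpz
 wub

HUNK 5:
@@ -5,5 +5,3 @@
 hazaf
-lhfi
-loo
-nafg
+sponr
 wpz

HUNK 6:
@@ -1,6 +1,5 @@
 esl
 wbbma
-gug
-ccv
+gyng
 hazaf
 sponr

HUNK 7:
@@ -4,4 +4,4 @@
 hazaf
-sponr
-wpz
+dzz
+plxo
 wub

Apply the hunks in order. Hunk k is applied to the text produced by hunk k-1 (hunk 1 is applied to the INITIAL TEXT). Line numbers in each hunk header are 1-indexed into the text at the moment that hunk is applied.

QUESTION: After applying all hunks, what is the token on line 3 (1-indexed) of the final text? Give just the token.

Answer: gyng

Derivation:
Hunk 1: at line 6 remove [tkp,vogpd,arxx] add [cxhm] -> 11 lines: esl wbbma gug mypkf ygrnc zhc hazaf cxhm kqfgb wpz wub
Hunk 2: at line 4 remove [ygrnc] add [angu] -> 11 lines: esl wbbma gug mypkf angu zhc hazaf cxhm kqfgb wpz wub
Hunk 3: at line 2 remove [mypkf,angu,zhc] add [ccv] -> 9 lines: esl wbbma gug ccv hazaf cxhm kqfgb wpz wub
Hunk 4: at line 4 remove [cxhm,kqfgb] add [lhfi,loo,nafg] -> 10 lines: esl wbbma gug ccv hazaf lhfi loo nafg wpz wub
Hunk 5: at line 5 remove [lhfi,loo,nafg] add [sponr] -> 8 lines: esl wbbma gug ccv hazaf sponr wpz wub
Hunk 6: at line 1 remove [gug,ccv] add [gyng] -> 7 lines: esl wbbma gyng hazaf sponr wpz wub
Hunk 7: at line 4 remove [sponr,wpz] add [dzz,plxo] -> 7 lines: esl wbbma gyng hazaf dzz plxo wub
Final line 3: gyng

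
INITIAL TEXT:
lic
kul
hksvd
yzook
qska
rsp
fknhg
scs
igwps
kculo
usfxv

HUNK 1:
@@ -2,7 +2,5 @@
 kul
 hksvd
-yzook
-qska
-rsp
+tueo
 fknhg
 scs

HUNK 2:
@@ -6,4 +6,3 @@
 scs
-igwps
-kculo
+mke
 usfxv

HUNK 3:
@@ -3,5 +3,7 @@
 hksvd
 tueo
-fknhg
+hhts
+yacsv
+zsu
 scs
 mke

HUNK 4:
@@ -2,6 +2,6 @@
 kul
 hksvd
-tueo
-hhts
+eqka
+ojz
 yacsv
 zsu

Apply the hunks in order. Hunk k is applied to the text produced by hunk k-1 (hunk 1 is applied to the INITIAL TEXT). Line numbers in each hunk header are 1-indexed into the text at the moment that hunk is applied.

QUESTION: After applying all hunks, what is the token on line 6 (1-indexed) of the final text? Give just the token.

Hunk 1: at line 2 remove [yzook,qska,rsp] add [tueo] -> 9 lines: lic kul hksvd tueo fknhg scs igwps kculo usfxv
Hunk 2: at line 6 remove [igwps,kculo] add [mke] -> 8 lines: lic kul hksvd tueo fknhg scs mke usfxv
Hunk 3: at line 3 remove [fknhg] add [hhts,yacsv,zsu] -> 10 lines: lic kul hksvd tueo hhts yacsv zsu scs mke usfxv
Hunk 4: at line 2 remove [tueo,hhts] add [eqka,ojz] -> 10 lines: lic kul hksvd eqka ojz yacsv zsu scs mke usfxv
Final line 6: yacsv

Answer: yacsv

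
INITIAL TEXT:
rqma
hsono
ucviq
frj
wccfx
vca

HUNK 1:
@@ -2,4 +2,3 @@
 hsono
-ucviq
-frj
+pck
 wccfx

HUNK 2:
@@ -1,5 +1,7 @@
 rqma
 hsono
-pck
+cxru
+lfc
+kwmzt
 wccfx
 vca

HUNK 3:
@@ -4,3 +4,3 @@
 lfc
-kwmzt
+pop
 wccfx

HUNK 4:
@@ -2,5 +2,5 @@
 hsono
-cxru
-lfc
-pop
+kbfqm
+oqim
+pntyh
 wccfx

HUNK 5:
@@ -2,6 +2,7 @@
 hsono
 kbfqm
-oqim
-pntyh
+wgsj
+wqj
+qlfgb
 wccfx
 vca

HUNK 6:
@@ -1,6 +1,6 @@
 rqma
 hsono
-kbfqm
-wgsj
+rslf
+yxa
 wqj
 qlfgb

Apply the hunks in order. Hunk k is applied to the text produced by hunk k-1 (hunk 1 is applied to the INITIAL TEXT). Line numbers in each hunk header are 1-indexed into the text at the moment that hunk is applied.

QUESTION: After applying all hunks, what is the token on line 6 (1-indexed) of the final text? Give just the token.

Hunk 1: at line 2 remove [ucviq,frj] add [pck] -> 5 lines: rqma hsono pck wccfx vca
Hunk 2: at line 1 remove [pck] add [cxru,lfc,kwmzt] -> 7 lines: rqma hsono cxru lfc kwmzt wccfx vca
Hunk 3: at line 4 remove [kwmzt] add [pop] -> 7 lines: rqma hsono cxru lfc pop wccfx vca
Hunk 4: at line 2 remove [cxru,lfc,pop] add [kbfqm,oqim,pntyh] -> 7 lines: rqma hsono kbfqm oqim pntyh wccfx vca
Hunk 5: at line 2 remove [oqim,pntyh] add [wgsj,wqj,qlfgb] -> 8 lines: rqma hsono kbfqm wgsj wqj qlfgb wccfx vca
Hunk 6: at line 1 remove [kbfqm,wgsj] add [rslf,yxa] -> 8 lines: rqma hsono rslf yxa wqj qlfgb wccfx vca
Final line 6: qlfgb

Answer: qlfgb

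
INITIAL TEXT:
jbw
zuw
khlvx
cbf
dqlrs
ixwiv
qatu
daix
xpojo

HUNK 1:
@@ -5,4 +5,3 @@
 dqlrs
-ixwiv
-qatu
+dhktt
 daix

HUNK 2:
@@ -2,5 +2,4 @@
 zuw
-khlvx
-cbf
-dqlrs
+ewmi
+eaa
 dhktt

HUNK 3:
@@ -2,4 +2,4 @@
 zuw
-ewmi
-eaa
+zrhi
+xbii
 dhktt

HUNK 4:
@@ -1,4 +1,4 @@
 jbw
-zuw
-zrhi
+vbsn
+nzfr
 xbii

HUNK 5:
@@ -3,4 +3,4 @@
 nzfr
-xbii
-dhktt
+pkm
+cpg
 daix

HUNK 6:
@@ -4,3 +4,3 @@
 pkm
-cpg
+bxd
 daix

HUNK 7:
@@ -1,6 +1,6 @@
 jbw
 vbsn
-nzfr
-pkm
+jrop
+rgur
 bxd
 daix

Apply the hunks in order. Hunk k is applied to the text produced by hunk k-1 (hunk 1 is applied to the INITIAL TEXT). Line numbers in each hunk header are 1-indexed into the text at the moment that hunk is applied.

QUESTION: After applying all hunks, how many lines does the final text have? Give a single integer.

Hunk 1: at line 5 remove [ixwiv,qatu] add [dhktt] -> 8 lines: jbw zuw khlvx cbf dqlrs dhktt daix xpojo
Hunk 2: at line 2 remove [khlvx,cbf,dqlrs] add [ewmi,eaa] -> 7 lines: jbw zuw ewmi eaa dhktt daix xpojo
Hunk 3: at line 2 remove [ewmi,eaa] add [zrhi,xbii] -> 7 lines: jbw zuw zrhi xbii dhktt daix xpojo
Hunk 4: at line 1 remove [zuw,zrhi] add [vbsn,nzfr] -> 7 lines: jbw vbsn nzfr xbii dhktt daix xpojo
Hunk 5: at line 3 remove [xbii,dhktt] add [pkm,cpg] -> 7 lines: jbw vbsn nzfr pkm cpg daix xpojo
Hunk 6: at line 4 remove [cpg] add [bxd] -> 7 lines: jbw vbsn nzfr pkm bxd daix xpojo
Hunk 7: at line 1 remove [nzfr,pkm] add [jrop,rgur] -> 7 lines: jbw vbsn jrop rgur bxd daix xpojo
Final line count: 7

Answer: 7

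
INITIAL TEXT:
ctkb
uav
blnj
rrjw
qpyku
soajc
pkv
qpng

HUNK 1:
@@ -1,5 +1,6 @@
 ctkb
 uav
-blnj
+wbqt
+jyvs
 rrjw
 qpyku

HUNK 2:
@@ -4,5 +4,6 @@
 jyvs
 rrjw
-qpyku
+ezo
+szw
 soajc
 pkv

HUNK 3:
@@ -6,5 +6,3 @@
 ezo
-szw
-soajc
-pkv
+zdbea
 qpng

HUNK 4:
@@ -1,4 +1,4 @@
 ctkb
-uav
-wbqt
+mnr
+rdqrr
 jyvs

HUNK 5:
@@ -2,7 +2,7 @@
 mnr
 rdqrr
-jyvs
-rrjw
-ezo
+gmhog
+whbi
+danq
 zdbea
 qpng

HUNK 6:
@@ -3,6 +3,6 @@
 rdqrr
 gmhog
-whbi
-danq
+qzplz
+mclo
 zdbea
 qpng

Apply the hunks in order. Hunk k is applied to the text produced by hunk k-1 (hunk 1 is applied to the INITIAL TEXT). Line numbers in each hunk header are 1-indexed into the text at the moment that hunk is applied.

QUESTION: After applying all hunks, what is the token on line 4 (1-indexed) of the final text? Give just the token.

Answer: gmhog

Derivation:
Hunk 1: at line 1 remove [blnj] add [wbqt,jyvs] -> 9 lines: ctkb uav wbqt jyvs rrjw qpyku soajc pkv qpng
Hunk 2: at line 4 remove [qpyku] add [ezo,szw] -> 10 lines: ctkb uav wbqt jyvs rrjw ezo szw soajc pkv qpng
Hunk 3: at line 6 remove [szw,soajc,pkv] add [zdbea] -> 8 lines: ctkb uav wbqt jyvs rrjw ezo zdbea qpng
Hunk 4: at line 1 remove [uav,wbqt] add [mnr,rdqrr] -> 8 lines: ctkb mnr rdqrr jyvs rrjw ezo zdbea qpng
Hunk 5: at line 2 remove [jyvs,rrjw,ezo] add [gmhog,whbi,danq] -> 8 lines: ctkb mnr rdqrr gmhog whbi danq zdbea qpng
Hunk 6: at line 3 remove [whbi,danq] add [qzplz,mclo] -> 8 lines: ctkb mnr rdqrr gmhog qzplz mclo zdbea qpng
Final line 4: gmhog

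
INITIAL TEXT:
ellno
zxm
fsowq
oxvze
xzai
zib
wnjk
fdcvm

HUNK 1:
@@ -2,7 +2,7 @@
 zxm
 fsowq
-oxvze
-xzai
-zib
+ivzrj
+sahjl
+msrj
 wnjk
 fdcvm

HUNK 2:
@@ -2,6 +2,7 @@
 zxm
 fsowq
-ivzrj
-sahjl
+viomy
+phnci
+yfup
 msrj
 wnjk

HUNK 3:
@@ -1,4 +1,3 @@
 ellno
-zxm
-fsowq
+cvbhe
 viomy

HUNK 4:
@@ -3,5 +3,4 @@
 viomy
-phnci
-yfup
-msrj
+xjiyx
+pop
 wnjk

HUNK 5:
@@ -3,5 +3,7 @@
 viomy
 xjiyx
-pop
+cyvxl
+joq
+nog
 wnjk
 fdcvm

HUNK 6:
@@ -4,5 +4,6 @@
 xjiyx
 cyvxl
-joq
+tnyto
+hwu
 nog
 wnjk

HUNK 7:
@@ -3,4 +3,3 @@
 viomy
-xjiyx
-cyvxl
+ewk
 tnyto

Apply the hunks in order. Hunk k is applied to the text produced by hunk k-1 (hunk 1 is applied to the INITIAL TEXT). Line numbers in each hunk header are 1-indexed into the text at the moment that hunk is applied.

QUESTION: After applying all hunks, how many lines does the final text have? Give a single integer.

Hunk 1: at line 2 remove [oxvze,xzai,zib] add [ivzrj,sahjl,msrj] -> 8 lines: ellno zxm fsowq ivzrj sahjl msrj wnjk fdcvm
Hunk 2: at line 2 remove [ivzrj,sahjl] add [viomy,phnci,yfup] -> 9 lines: ellno zxm fsowq viomy phnci yfup msrj wnjk fdcvm
Hunk 3: at line 1 remove [zxm,fsowq] add [cvbhe] -> 8 lines: ellno cvbhe viomy phnci yfup msrj wnjk fdcvm
Hunk 4: at line 3 remove [phnci,yfup,msrj] add [xjiyx,pop] -> 7 lines: ellno cvbhe viomy xjiyx pop wnjk fdcvm
Hunk 5: at line 3 remove [pop] add [cyvxl,joq,nog] -> 9 lines: ellno cvbhe viomy xjiyx cyvxl joq nog wnjk fdcvm
Hunk 6: at line 4 remove [joq] add [tnyto,hwu] -> 10 lines: ellno cvbhe viomy xjiyx cyvxl tnyto hwu nog wnjk fdcvm
Hunk 7: at line 3 remove [xjiyx,cyvxl] add [ewk] -> 9 lines: ellno cvbhe viomy ewk tnyto hwu nog wnjk fdcvm
Final line count: 9

Answer: 9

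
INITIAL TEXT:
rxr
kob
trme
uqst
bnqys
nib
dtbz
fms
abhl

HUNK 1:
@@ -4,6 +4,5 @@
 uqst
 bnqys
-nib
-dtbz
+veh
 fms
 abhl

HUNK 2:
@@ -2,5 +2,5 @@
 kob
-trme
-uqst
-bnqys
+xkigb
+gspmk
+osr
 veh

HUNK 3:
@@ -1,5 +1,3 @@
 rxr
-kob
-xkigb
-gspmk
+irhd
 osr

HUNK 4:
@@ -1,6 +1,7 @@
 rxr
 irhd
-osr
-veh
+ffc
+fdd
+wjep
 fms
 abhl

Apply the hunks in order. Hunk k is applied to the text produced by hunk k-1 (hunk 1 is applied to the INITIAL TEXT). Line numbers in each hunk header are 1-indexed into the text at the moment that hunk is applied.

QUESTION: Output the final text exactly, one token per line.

Answer: rxr
irhd
ffc
fdd
wjep
fms
abhl

Derivation:
Hunk 1: at line 4 remove [nib,dtbz] add [veh] -> 8 lines: rxr kob trme uqst bnqys veh fms abhl
Hunk 2: at line 2 remove [trme,uqst,bnqys] add [xkigb,gspmk,osr] -> 8 lines: rxr kob xkigb gspmk osr veh fms abhl
Hunk 3: at line 1 remove [kob,xkigb,gspmk] add [irhd] -> 6 lines: rxr irhd osr veh fms abhl
Hunk 4: at line 1 remove [osr,veh] add [ffc,fdd,wjep] -> 7 lines: rxr irhd ffc fdd wjep fms abhl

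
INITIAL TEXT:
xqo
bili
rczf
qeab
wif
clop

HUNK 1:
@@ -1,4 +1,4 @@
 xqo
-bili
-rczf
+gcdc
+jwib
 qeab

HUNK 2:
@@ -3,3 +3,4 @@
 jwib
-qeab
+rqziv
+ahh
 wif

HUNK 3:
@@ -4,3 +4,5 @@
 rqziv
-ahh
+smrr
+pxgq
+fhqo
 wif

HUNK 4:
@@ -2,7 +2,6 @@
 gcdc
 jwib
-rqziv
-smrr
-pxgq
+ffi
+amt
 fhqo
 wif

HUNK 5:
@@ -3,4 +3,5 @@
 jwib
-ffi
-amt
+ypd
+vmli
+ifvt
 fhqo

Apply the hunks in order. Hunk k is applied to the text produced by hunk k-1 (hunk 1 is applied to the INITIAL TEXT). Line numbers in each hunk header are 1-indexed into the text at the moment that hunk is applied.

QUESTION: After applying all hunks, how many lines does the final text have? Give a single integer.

Hunk 1: at line 1 remove [bili,rczf] add [gcdc,jwib] -> 6 lines: xqo gcdc jwib qeab wif clop
Hunk 2: at line 3 remove [qeab] add [rqziv,ahh] -> 7 lines: xqo gcdc jwib rqziv ahh wif clop
Hunk 3: at line 4 remove [ahh] add [smrr,pxgq,fhqo] -> 9 lines: xqo gcdc jwib rqziv smrr pxgq fhqo wif clop
Hunk 4: at line 2 remove [rqziv,smrr,pxgq] add [ffi,amt] -> 8 lines: xqo gcdc jwib ffi amt fhqo wif clop
Hunk 5: at line 3 remove [ffi,amt] add [ypd,vmli,ifvt] -> 9 lines: xqo gcdc jwib ypd vmli ifvt fhqo wif clop
Final line count: 9

Answer: 9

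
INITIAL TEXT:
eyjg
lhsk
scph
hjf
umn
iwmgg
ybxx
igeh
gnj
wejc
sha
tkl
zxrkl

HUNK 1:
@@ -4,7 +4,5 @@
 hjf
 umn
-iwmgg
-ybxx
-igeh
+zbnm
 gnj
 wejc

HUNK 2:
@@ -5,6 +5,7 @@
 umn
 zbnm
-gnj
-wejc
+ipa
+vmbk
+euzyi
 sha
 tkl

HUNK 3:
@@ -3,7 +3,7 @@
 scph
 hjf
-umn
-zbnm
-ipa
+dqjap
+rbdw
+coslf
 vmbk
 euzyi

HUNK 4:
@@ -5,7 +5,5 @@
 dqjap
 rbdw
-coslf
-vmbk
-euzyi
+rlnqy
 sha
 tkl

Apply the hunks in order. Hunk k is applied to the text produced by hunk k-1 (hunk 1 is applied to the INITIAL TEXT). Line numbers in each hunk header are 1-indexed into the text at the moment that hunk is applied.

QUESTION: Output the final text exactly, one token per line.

Hunk 1: at line 4 remove [iwmgg,ybxx,igeh] add [zbnm] -> 11 lines: eyjg lhsk scph hjf umn zbnm gnj wejc sha tkl zxrkl
Hunk 2: at line 5 remove [gnj,wejc] add [ipa,vmbk,euzyi] -> 12 lines: eyjg lhsk scph hjf umn zbnm ipa vmbk euzyi sha tkl zxrkl
Hunk 3: at line 3 remove [umn,zbnm,ipa] add [dqjap,rbdw,coslf] -> 12 lines: eyjg lhsk scph hjf dqjap rbdw coslf vmbk euzyi sha tkl zxrkl
Hunk 4: at line 5 remove [coslf,vmbk,euzyi] add [rlnqy] -> 10 lines: eyjg lhsk scph hjf dqjap rbdw rlnqy sha tkl zxrkl

Answer: eyjg
lhsk
scph
hjf
dqjap
rbdw
rlnqy
sha
tkl
zxrkl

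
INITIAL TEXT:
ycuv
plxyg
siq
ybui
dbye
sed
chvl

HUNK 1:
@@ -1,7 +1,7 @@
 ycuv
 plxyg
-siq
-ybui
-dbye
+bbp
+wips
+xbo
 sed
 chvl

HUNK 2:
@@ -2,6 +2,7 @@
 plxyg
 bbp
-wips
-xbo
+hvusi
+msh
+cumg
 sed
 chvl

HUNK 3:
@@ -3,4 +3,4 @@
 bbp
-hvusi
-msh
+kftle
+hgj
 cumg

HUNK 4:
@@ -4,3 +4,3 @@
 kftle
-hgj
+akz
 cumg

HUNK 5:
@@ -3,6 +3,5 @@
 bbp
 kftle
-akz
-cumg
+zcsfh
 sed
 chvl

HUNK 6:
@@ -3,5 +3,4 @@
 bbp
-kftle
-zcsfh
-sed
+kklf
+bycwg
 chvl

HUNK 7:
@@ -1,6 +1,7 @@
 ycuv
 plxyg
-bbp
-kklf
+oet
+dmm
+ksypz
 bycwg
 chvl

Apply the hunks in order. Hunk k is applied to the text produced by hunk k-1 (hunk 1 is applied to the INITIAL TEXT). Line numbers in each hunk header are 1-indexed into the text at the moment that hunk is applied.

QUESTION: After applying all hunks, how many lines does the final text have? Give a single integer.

Answer: 7

Derivation:
Hunk 1: at line 1 remove [siq,ybui,dbye] add [bbp,wips,xbo] -> 7 lines: ycuv plxyg bbp wips xbo sed chvl
Hunk 2: at line 2 remove [wips,xbo] add [hvusi,msh,cumg] -> 8 lines: ycuv plxyg bbp hvusi msh cumg sed chvl
Hunk 3: at line 3 remove [hvusi,msh] add [kftle,hgj] -> 8 lines: ycuv plxyg bbp kftle hgj cumg sed chvl
Hunk 4: at line 4 remove [hgj] add [akz] -> 8 lines: ycuv plxyg bbp kftle akz cumg sed chvl
Hunk 5: at line 3 remove [akz,cumg] add [zcsfh] -> 7 lines: ycuv plxyg bbp kftle zcsfh sed chvl
Hunk 6: at line 3 remove [kftle,zcsfh,sed] add [kklf,bycwg] -> 6 lines: ycuv plxyg bbp kklf bycwg chvl
Hunk 7: at line 1 remove [bbp,kklf] add [oet,dmm,ksypz] -> 7 lines: ycuv plxyg oet dmm ksypz bycwg chvl
Final line count: 7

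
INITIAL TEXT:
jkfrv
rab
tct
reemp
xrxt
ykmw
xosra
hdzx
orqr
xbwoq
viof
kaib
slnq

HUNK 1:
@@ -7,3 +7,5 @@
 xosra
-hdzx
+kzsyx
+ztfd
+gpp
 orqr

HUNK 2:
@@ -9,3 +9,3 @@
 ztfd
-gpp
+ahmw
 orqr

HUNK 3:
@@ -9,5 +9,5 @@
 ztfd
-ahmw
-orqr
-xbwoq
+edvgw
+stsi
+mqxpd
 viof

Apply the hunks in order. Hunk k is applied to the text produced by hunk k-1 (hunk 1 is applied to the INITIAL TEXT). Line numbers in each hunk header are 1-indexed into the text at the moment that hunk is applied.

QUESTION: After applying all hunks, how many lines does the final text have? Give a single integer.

Hunk 1: at line 7 remove [hdzx] add [kzsyx,ztfd,gpp] -> 15 lines: jkfrv rab tct reemp xrxt ykmw xosra kzsyx ztfd gpp orqr xbwoq viof kaib slnq
Hunk 2: at line 9 remove [gpp] add [ahmw] -> 15 lines: jkfrv rab tct reemp xrxt ykmw xosra kzsyx ztfd ahmw orqr xbwoq viof kaib slnq
Hunk 3: at line 9 remove [ahmw,orqr,xbwoq] add [edvgw,stsi,mqxpd] -> 15 lines: jkfrv rab tct reemp xrxt ykmw xosra kzsyx ztfd edvgw stsi mqxpd viof kaib slnq
Final line count: 15

Answer: 15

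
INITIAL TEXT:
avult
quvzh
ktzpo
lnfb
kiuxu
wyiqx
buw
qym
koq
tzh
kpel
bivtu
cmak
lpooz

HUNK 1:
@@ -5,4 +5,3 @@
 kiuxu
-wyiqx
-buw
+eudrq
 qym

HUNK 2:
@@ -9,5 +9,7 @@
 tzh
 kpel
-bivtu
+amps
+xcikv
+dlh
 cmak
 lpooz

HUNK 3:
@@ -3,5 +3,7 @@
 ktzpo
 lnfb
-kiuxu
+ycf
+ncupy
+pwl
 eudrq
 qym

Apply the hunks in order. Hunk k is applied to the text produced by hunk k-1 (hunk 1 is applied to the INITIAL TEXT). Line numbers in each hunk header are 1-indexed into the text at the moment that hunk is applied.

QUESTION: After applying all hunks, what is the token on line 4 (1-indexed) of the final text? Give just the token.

Answer: lnfb

Derivation:
Hunk 1: at line 5 remove [wyiqx,buw] add [eudrq] -> 13 lines: avult quvzh ktzpo lnfb kiuxu eudrq qym koq tzh kpel bivtu cmak lpooz
Hunk 2: at line 9 remove [bivtu] add [amps,xcikv,dlh] -> 15 lines: avult quvzh ktzpo lnfb kiuxu eudrq qym koq tzh kpel amps xcikv dlh cmak lpooz
Hunk 3: at line 3 remove [kiuxu] add [ycf,ncupy,pwl] -> 17 lines: avult quvzh ktzpo lnfb ycf ncupy pwl eudrq qym koq tzh kpel amps xcikv dlh cmak lpooz
Final line 4: lnfb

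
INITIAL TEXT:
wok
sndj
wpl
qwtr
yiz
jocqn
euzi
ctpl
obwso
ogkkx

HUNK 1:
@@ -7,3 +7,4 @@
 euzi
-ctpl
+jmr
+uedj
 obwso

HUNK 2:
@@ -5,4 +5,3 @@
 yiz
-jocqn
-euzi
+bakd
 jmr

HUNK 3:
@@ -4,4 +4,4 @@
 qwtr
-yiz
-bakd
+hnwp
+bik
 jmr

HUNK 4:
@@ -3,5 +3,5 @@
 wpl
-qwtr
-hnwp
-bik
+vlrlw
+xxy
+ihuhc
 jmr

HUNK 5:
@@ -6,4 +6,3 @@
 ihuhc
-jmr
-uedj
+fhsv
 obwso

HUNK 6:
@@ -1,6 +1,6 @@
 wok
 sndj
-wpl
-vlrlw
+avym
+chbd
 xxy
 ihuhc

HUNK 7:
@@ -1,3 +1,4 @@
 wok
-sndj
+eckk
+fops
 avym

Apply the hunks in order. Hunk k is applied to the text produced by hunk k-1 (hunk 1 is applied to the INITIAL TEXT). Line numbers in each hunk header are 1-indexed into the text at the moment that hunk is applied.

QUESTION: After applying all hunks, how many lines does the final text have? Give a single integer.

Answer: 10

Derivation:
Hunk 1: at line 7 remove [ctpl] add [jmr,uedj] -> 11 lines: wok sndj wpl qwtr yiz jocqn euzi jmr uedj obwso ogkkx
Hunk 2: at line 5 remove [jocqn,euzi] add [bakd] -> 10 lines: wok sndj wpl qwtr yiz bakd jmr uedj obwso ogkkx
Hunk 3: at line 4 remove [yiz,bakd] add [hnwp,bik] -> 10 lines: wok sndj wpl qwtr hnwp bik jmr uedj obwso ogkkx
Hunk 4: at line 3 remove [qwtr,hnwp,bik] add [vlrlw,xxy,ihuhc] -> 10 lines: wok sndj wpl vlrlw xxy ihuhc jmr uedj obwso ogkkx
Hunk 5: at line 6 remove [jmr,uedj] add [fhsv] -> 9 lines: wok sndj wpl vlrlw xxy ihuhc fhsv obwso ogkkx
Hunk 6: at line 1 remove [wpl,vlrlw] add [avym,chbd] -> 9 lines: wok sndj avym chbd xxy ihuhc fhsv obwso ogkkx
Hunk 7: at line 1 remove [sndj] add [eckk,fops] -> 10 lines: wok eckk fops avym chbd xxy ihuhc fhsv obwso ogkkx
Final line count: 10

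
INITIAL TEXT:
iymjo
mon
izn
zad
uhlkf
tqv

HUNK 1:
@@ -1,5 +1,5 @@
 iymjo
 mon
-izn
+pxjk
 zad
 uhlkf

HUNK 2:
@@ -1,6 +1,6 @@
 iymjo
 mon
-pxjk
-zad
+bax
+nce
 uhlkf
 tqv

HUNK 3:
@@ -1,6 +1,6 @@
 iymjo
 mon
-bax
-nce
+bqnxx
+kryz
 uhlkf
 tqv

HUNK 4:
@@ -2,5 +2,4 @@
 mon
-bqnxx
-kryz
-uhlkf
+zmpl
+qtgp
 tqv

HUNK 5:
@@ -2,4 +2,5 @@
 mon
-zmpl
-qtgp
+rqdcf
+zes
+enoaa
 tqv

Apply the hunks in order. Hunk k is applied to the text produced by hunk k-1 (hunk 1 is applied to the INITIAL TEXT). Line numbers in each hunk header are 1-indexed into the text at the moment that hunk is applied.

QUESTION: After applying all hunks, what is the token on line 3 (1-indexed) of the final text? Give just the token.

Hunk 1: at line 1 remove [izn] add [pxjk] -> 6 lines: iymjo mon pxjk zad uhlkf tqv
Hunk 2: at line 1 remove [pxjk,zad] add [bax,nce] -> 6 lines: iymjo mon bax nce uhlkf tqv
Hunk 3: at line 1 remove [bax,nce] add [bqnxx,kryz] -> 6 lines: iymjo mon bqnxx kryz uhlkf tqv
Hunk 4: at line 2 remove [bqnxx,kryz,uhlkf] add [zmpl,qtgp] -> 5 lines: iymjo mon zmpl qtgp tqv
Hunk 5: at line 2 remove [zmpl,qtgp] add [rqdcf,zes,enoaa] -> 6 lines: iymjo mon rqdcf zes enoaa tqv
Final line 3: rqdcf

Answer: rqdcf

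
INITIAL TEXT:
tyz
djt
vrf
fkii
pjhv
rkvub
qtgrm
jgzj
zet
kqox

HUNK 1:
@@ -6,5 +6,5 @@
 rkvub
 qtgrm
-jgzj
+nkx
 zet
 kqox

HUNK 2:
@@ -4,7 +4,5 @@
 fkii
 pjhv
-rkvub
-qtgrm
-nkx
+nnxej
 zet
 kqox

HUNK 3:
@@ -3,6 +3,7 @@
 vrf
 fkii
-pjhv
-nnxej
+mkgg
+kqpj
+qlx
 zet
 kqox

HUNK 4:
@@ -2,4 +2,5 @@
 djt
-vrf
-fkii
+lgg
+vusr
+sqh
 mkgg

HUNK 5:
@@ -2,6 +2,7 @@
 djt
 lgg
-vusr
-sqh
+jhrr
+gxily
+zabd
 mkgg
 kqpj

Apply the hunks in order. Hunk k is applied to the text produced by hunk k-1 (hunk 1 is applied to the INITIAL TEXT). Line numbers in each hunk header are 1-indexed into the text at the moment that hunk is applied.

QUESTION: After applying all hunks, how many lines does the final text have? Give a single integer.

Hunk 1: at line 6 remove [jgzj] add [nkx] -> 10 lines: tyz djt vrf fkii pjhv rkvub qtgrm nkx zet kqox
Hunk 2: at line 4 remove [rkvub,qtgrm,nkx] add [nnxej] -> 8 lines: tyz djt vrf fkii pjhv nnxej zet kqox
Hunk 3: at line 3 remove [pjhv,nnxej] add [mkgg,kqpj,qlx] -> 9 lines: tyz djt vrf fkii mkgg kqpj qlx zet kqox
Hunk 4: at line 2 remove [vrf,fkii] add [lgg,vusr,sqh] -> 10 lines: tyz djt lgg vusr sqh mkgg kqpj qlx zet kqox
Hunk 5: at line 2 remove [vusr,sqh] add [jhrr,gxily,zabd] -> 11 lines: tyz djt lgg jhrr gxily zabd mkgg kqpj qlx zet kqox
Final line count: 11

Answer: 11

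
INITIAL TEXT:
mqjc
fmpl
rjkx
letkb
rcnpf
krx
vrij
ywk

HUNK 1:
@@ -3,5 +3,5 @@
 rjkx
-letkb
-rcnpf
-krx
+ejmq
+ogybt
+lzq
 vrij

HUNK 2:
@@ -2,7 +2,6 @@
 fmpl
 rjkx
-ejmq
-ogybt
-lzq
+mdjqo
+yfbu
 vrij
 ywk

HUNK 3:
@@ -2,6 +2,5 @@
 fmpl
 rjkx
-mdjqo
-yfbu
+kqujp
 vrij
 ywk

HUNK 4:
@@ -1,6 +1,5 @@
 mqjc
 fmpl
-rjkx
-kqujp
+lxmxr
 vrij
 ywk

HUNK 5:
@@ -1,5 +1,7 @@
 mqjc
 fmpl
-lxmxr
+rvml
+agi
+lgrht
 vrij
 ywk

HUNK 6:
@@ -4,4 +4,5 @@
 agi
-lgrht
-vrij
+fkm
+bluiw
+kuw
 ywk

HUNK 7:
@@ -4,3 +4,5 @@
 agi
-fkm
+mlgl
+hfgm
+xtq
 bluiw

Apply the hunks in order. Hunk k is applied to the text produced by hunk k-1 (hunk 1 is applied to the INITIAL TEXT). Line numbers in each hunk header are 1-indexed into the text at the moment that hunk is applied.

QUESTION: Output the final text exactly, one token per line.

Hunk 1: at line 3 remove [letkb,rcnpf,krx] add [ejmq,ogybt,lzq] -> 8 lines: mqjc fmpl rjkx ejmq ogybt lzq vrij ywk
Hunk 2: at line 2 remove [ejmq,ogybt,lzq] add [mdjqo,yfbu] -> 7 lines: mqjc fmpl rjkx mdjqo yfbu vrij ywk
Hunk 3: at line 2 remove [mdjqo,yfbu] add [kqujp] -> 6 lines: mqjc fmpl rjkx kqujp vrij ywk
Hunk 4: at line 1 remove [rjkx,kqujp] add [lxmxr] -> 5 lines: mqjc fmpl lxmxr vrij ywk
Hunk 5: at line 1 remove [lxmxr] add [rvml,agi,lgrht] -> 7 lines: mqjc fmpl rvml agi lgrht vrij ywk
Hunk 6: at line 4 remove [lgrht,vrij] add [fkm,bluiw,kuw] -> 8 lines: mqjc fmpl rvml agi fkm bluiw kuw ywk
Hunk 7: at line 4 remove [fkm] add [mlgl,hfgm,xtq] -> 10 lines: mqjc fmpl rvml agi mlgl hfgm xtq bluiw kuw ywk

Answer: mqjc
fmpl
rvml
agi
mlgl
hfgm
xtq
bluiw
kuw
ywk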